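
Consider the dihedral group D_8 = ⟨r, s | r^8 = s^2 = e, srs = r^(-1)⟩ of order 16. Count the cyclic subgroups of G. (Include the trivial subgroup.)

12

Each element a generates a cyclic subgroup ⟨a⟩; distinct elements may generate the same one (a cyclic group of order d has φ(d) generators).
Cyclic subgroups by order — order 1: 1; order 2: 9; order 4: 1; order 8: 1.
Total: 12.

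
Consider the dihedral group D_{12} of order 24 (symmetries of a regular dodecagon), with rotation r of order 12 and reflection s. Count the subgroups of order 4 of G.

7

|G| = 24 and 4 | 24, so subgroups of order 4 are possible by Lagrange.
The subgroups of order 4 are: {e, r^6, r^4s, r^10s}; {e, r^6, r^5s, r^11s}; {e, r^6, r^2s, r^8s}; {e, r^3, r^6, r^9}; … (7 in all).
So G has 7 subgroups of order 4.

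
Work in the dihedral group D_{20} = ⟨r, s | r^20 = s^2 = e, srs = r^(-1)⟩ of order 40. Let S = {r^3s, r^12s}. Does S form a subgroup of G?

The identity e ∉ S, so S is not a subgroup.

No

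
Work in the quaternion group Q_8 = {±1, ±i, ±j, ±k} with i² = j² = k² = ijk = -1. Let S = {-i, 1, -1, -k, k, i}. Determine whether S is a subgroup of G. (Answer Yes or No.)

|S| = 6 does not divide |G| = 8, so by Lagrange S is not a subgroup.

No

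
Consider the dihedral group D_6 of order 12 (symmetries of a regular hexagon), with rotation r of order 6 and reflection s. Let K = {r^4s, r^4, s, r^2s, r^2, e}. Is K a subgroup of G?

Yes

|K| = 6 divides |G| = 12, consistent with Lagrange.
K contains the identity, every element's inverse is in K, and K is closed under ·: it is a subgroup.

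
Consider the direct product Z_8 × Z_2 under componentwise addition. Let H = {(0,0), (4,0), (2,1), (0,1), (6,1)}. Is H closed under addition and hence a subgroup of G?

No

|H| = 5 does not divide |G| = 16, so by Lagrange H is not a subgroup.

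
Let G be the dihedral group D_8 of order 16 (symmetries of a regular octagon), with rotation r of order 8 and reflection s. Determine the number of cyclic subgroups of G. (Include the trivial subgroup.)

12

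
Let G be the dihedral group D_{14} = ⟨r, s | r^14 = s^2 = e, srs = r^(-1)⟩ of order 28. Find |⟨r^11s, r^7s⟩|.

14

|⟨r^11s⟩| = 2 and |⟨r^7s⟩| = 2, so |H| is a multiple of lcm(2, 2) = 2 and divides |G| = 28.
Closing under the operation: H = {e, r^2, r^4, r^6, r^8, r^10, r^12, rs, r^3s, r^5s, r^7s, r^9s, r^11s, r^13s}, so |H| = 14.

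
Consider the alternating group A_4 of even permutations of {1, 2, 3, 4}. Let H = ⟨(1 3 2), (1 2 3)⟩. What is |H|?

|⟨(1 3 2)⟩| = 3 and |⟨(1 2 3)⟩| = 3, so |H| is a multiple of lcm(3, 3) = 3 and divides |G| = 12.
Closing under the operation: H = {e, (1 2 3), (1 3 2)}, so |H| = 3.

3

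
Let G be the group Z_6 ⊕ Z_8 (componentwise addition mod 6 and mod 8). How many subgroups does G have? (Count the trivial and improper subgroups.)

22

|G| = 48, so by Lagrange every subgroup order divides 48. Divisors: 1, 2, 3, 4, 6, 8, 12, 16, 24, 48.
Subgroups by order — order 1: 1; order 2: 3; order 3: 1; order 4: 3; order 6: 3; order 8: 3; order 12: 3; order 16: 1; order 24: 3; order 48: 1.
Total: 1 + 3 + 1 + 3 + 3 + 3 + 3 + 1 + 3 + 1 = 22.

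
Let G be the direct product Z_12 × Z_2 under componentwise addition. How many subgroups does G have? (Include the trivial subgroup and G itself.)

16

|G| = 24, so by Lagrange every subgroup order divides 24. Divisors: 1, 2, 3, 4, 6, 8, 12, 24.
Subgroups by order — order 1: 1; order 2: 3; order 3: 1; order 4: 3; order 6: 3; order 8: 1; order 12: 3; order 24: 1.
Total: 1 + 3 + 1 + 3 + 3 + 1 + 3 + 1 = 16.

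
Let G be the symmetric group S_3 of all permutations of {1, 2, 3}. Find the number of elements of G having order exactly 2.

The elements of order 2 are: (2 3), (1 2), (1 3).
That's 3.

3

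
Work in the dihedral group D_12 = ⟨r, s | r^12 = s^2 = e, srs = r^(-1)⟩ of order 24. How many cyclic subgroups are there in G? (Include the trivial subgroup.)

A cyclic subgroup of order d is generated by each of its φ(d) elements of order d, so the cyclic subgroups of order d number (#elements of order d)/φ(d).
Cyclic subgroups by order — order 1: 1; order 2: 13; order 3: 1; order 4: 1; order 6: 1; order 12: 1.
Total: 18.

18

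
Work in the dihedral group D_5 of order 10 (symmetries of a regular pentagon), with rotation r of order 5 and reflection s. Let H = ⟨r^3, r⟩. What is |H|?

|⟨r^3⟩| = 5 and |⟨r⟩| = 5, so |H| is a multiple of lcm(5, 5) = 5 and divides |G| = 10.
Closing under the operation: H = {e, r, r^2, r^3, r^4}, so |H| = 5.

5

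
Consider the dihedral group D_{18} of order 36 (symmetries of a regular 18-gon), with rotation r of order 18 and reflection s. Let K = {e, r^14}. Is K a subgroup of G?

No

r^14 ∈ K but its inverse r^4 ∉ K, so K is not a subgroup.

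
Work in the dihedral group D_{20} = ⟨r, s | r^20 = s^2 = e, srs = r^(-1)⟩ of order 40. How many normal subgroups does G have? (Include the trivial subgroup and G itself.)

9

G has 48 subgroups. Checking conjugation-invariance by order — order 1: 1/1 normal; order 2: 1/21 normal; order 4: 1/11 normal; order 5: 1/1 normal; order 8: 0/5 normal; order 10: 1/5 normal; order 20: 3/3 normal; order 40: 1/1 normal.
Total normal subgroups: 9.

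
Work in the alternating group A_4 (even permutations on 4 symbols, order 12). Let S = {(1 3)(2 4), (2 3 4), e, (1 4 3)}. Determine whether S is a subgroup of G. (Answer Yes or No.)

(1 4 3) ∈ S but its inverse (1 3 4) ∉ S, so S is not a subgroup.

No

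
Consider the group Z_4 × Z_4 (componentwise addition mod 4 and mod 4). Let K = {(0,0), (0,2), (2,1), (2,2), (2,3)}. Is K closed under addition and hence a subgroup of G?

No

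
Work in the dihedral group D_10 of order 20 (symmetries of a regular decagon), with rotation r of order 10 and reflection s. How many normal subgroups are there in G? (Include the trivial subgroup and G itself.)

G has 22 subgroups. Checking conjugation-invariance by order — order 1: 1/1 normal; order 2: 1/11 normal; order 4: 0/5 normal; order 5: 1/1 normal; order 10: 3/3 normal; order 20: 1/1 normal.
Total normal subgroups: 7.

7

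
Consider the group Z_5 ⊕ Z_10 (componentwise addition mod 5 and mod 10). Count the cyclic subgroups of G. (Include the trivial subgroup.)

A cyclic subgroup of order d is generated by each of its φ(d) elements of order d, so the cyclic subgroups of order d number (#elements of order d)/φ(d).
Cyclic subgroups by order — order 1: 1; order 2: 1; order 5: 6; order 10: 6.
Total: 14.

14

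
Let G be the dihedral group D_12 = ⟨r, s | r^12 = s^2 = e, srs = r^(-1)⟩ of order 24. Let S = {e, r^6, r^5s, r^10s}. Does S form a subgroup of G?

Closure fails: r^10s · r^5s = r^5 ∉ S. So S is not a subgroup.

No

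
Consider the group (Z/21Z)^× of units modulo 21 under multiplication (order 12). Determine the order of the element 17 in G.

Compute successive powers of 17 mod 21: 17, 16, 20, 4, 5, 1; 17^6 ≡ 1 (mod 21).
So |⟨17⟩| = 6.

6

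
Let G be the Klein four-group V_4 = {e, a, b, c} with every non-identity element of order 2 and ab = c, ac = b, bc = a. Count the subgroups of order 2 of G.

|G| = 4 and 2 | 4, so subgroups of order 2 are possible by Lagrange.
The subgroups of order 2 are: {e, a}; {e, b}; {e, c}.
So G has 3 subgroups of order 2.

3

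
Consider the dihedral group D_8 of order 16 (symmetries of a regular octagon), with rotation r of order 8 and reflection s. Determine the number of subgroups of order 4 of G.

5

|G| = 16 and 4 | 16, so subgroups of order 4 are possible by Lagrange.
The subgroups of order 4 are: {e, r^2, r^4, r^6}; {e, r^4, r^2s, r^6s}; {e, r^4, r^3s, r^7s}; {e, r^4, s, r^4s}; … (5 in all).
So G has 5 subgroups of order 4.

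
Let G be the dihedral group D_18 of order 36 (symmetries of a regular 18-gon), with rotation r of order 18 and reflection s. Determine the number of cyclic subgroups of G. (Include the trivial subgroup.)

Group the elements of G by the cyclic subgroup they generate; each cyclic subgroup of order d accounts for φ(d) elements.
Cyclic subgroups by order — order 1: 1; order 2: 19; order 3: 1; order 6: 1; order 9: 1; order 18: 1.
Total: 24.

24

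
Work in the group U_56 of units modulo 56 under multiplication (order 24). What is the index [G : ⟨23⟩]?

4

|⟨23⟩| = 6 and |G| = 24.
By Lagrange, [G : H] = |G|/|H| = 24/6 = 4.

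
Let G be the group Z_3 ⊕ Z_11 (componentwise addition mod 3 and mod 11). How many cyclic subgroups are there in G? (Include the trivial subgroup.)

4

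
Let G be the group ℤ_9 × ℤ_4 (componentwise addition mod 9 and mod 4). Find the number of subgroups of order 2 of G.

|G| = 36 and 2 | 36, so subgroups of order 2 are possible by Lagrange.
The subgroups of order 2 are: {(0,0), (0,2)}.
So G has 1 subgroup of order 2.

1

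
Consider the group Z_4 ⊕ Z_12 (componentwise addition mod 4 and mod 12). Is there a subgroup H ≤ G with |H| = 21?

No

21 does not divide |G| = 48, so by Lagrange no subgroup of order 21 exists.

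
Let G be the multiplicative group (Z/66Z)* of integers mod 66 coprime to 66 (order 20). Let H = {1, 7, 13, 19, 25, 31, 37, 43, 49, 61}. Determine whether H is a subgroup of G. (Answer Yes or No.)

|H| = 10 divides |G| = 20, consistent with Lagrange.
H contains the identity, every element's inverse is in H, and H is closed under ·: it is a subgroup.
In fact H = ⟨7⟩.

Yes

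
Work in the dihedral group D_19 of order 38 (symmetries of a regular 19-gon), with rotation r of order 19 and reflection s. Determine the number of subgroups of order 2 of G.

19

|G| = 38 and 2 | 38, so subgroups of order 2 are possible by Lagrange.
The subgroups of order 2 are: {e, r^10s}; {e, r^11s}; {e, r^12s}; {e, r^13s}; … (19 in all).
So G has 19 subgroups of order 2.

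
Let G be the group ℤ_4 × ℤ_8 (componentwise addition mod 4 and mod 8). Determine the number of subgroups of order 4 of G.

|G| = 32 and 4 | 32, so subgroups of order 4 are possible by Lagrange.
The subgroups of order 4 are: {(0,0), (0,2), (0,4), (0,6)}; {(0,0), (0,4), (2,0), (2,4)}; {(0,0), (0,4), (2,2), (2,6)}; {(0,0), (1,0), (2,0), (3,0)}; … (7 in all).
So G has 7 subgroups of order 4.

7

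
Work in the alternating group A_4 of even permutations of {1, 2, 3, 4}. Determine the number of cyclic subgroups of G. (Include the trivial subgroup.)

A cyclic subgroup of order d is generated by each of its φ(d) elements of order d, so the cyclic subgroups of order d number (#elements of order d)/φ(d).
Cyclic subgroups by order — order 1: 1; order 2: 3; order 3: 4.
Total: 8.

8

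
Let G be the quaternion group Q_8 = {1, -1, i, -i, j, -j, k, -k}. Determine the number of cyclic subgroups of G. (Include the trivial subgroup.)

Each element a generates a cyclic subgroup ⟨a⟩; distinct elements may generate the same one (a cyclic group of order d has φ(d) generators).
Cyclic subgroups by order — order 1: 1; order 2: 1; order 4: 3.
Total: 5.

5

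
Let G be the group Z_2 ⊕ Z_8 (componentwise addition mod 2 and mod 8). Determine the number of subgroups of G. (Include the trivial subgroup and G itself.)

11

|G| = 16, so by Lagrange every subgroup order divides 16. Divisors: 1, 2, 4, 8, 16.
Subgroups by order — order 1: 1; order 2: 3; order 4: 3; order 8: 3; order 16: 1.
Total: 1 + 3 + 3 + 3 + 1 = 11.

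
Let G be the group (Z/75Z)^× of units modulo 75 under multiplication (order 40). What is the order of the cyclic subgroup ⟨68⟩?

Compute successive powers of 68 mod 75: 68, 49, 32, 1; 68^4 ≡ 1 (mod 75).
So |⟨68⟩| = 4.

4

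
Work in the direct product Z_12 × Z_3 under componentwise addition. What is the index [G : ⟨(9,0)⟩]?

9

|⟨(9,0)⟩| = 4 and |G| = 36.
By Lagrange, [G : H] = |G|/|H| = 36/4 = 9.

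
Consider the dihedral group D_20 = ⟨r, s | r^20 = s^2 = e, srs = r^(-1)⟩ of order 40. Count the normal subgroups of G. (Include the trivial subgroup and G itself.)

G has 48 subgroups. Checking conjugation-invariance by order — order 1: 1/1 normal; order 2: 1/21 normal; order 4: 1/11 normal; order 5: 1/1 normal; order 8: 0/5 normal; order 10: 1/5 normal; order 20: 3/3 normal; order 40: 1/1 normal.
Total normal subgroups: 9.

9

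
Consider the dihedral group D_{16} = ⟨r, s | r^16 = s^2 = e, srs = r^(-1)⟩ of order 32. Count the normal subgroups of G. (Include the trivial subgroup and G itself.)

8

G has 36 subgroups. Checking conjugation-invariance by order — order 1: 1/1 normal; order 2: 1/17 normal; order 4: 1/9 normal; order 8: 1/5 normal; order 16: 3/3 normal; order 32: 1/1 normal.
Total normal subgroups: 8.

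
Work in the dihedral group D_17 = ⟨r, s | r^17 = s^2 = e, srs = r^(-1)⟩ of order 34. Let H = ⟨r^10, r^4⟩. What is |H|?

17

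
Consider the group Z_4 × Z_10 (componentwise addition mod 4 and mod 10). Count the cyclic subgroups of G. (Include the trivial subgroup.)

Each element a generates a cyclic subgroup ⟨a⟩; distinct elements may generate the same one (a cyclic group of order d has φ(d) generators).
Cyclic subgroups by order — order 1: 1; order 2: 3; order 4: 2; order 5: 1; order 10: 3; order 20: 2.
Total: 12.

12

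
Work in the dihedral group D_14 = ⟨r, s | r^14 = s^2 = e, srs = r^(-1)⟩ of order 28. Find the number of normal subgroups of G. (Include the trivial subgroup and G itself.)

7

G has 28 subgroups. Checking conjugation-invariance by order — order 1: 1/1 normal; order 2: 1/15 normal; order 4: 0/7 normal; order 7: 1/1 normal; order 14: 3/3 normal; order 28: 1/1 normal.
Total normal subgroups: 7.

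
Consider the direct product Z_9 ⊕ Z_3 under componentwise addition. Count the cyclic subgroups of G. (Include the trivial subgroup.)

Group the elements of G by the cyclic subgroup they generate; each cyclic subgroup of order d accounts for φ(d) elements.
Cyclic subgroups by order — order 1: 1; order 3: 4; order 9: 3.
Total: 8.

8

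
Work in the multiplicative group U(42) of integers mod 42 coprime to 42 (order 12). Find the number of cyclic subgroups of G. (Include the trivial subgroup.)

8

Group the elements of G by the cyclic subgroup they generate; each cyclic subgroup of order d accounts for φ(d) elements.
Cyclic subgroups by order — order 1: 1; order 2: 3; order 3: 1; order 6: 3.
Total: 8.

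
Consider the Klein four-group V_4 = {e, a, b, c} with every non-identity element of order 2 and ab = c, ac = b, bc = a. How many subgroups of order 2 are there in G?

3

|G| = 4 and 2 | 4, so subgroups of order 2 are possible by Lagrange.
The subgroups of order 2 are: {e, a}; {e, b}; {e, c}.
So G has 3 subgroups of order 2.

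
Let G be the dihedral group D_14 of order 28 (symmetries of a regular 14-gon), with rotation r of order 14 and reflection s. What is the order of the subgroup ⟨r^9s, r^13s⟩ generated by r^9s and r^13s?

|⟨r^9s⟩| = 2 and |⟨r^13s⟩| = 2, so |H| is a multiple of lcm(2, 2) = 2 and divides |G| = 28.
Closing under the operation: H = {e, r^2, r^4, r^6, r^8, r^10, r^12, rs, r^3s, r^5s, r^7s, r^9s, r^11s, r^13s}, so |H| = 14.

14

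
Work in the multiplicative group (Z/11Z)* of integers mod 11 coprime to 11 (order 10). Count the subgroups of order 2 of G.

|G| = 10 and 2 | 10, so subgroups of order 2 are possible by Lagrange.
The subgroups of order 2 are: {1, 10}.
So G has 1 subgroup of order 2.

1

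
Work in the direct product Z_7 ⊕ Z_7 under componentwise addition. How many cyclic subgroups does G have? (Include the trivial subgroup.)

9

Group the elements of G by the cyclic subgroup they generate; each cyclic subgroup of order d accounts for φ(d) elements.
Cyclic subgroups by order — order 1: 1; order 7: 8.
Total: 9.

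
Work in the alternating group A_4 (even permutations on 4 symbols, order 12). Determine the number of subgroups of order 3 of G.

4

|G| = 12 and 3 | 12, so subgroups of order 3 are possible by Lagrange.
The subgroups of order 3 are: {e, (1 2 3), (1 3 2)}; {e, (1 2 4), (1 4 2)}; {e, (1 3 4), (1 4 3)}; {e, (2 3 4), (2 4 3)}.
So G has 4 subgroups of order 3.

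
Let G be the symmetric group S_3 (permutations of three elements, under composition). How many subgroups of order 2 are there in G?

|G| = 6 and 2 | 6, so subgroups of order 2 are possible by Lagrange.
The subgroups of order 2 are: {e, (1 2)}; {e, (1 3)}; {e, (2 3)}.
So G has 3 subgroups of order 2.

3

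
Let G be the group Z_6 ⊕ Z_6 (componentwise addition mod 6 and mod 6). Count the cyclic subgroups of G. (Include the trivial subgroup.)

20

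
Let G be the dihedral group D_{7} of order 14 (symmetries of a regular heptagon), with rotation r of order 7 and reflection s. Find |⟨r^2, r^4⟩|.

7

|⟨r^2⟩| = 7 and |⟨r^4⟩| = 7, so |H| is a multiple of lcm(7, 7) = 7 and divides |G| = 14.
Closing under the operation: H = {e, r, r^2, r^3, r^4, r^5, r^6}, so |H| = 7.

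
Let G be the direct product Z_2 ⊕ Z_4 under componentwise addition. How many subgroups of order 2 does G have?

3

|G| = 8 and 2 | 8, so subgroups of order 2 are possible by Lagrange.
The subgroups of order 2 are: {(0,0), (0,2)}; {(0,0), (1,0)}; {(0,0), (1,2)}.
So G has 3 subgroups of order 2.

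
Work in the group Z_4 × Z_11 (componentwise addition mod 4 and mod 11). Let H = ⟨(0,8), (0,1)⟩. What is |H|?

11

|⟨(0,8)⟩| = 11 and |⟨(0,1)⟩| = 11, so |H| is a multiple of lcm(11, 11) = 11 and divides |G| = 44.
Closing under the operation: H = {(0,0), (0,1), (0,2), (0,3), (0,4), (0,5), (0,6), (0,7), (0,8), (0,9), (0,10)}, so |H| = 11.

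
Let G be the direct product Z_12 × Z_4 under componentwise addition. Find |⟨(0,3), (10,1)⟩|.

|⟨(0,3)⟩| = 4 and |⟨(10,1)⟩| = 12, so |H| is a multiple of lcm(4, 12) = 12 and divides |G| = 48.
Closing under the operation: H = {(0,0), (0,1), (0,2), (0,3), (2,0), (2,1), (2,2), (2,3), (4,0), (4,1), (4,2), (4,3), (6,0), (6,1), (6,2), (6,3), (8,0), (8,1), (8,2), (8,3), (10,0), (10,1), (10,2), (10,3)}, so |H| = 24.

24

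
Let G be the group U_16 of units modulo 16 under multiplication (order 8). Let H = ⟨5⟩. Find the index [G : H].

2

|⟨5⟩| = 4 and |G| = 8.
By Lagrange, [G : H] = |G|/|H| = 8/4 = 2.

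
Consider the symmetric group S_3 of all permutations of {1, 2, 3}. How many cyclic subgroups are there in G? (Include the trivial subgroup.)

5

Each element a generates a cyclic subgroup ⟨a⟩; distinct elements may generate the same one (a cyclic group of order d has φ(d) generators).
Cyclic subgroups by order — order 1: 1; order 2: 3; order 3: 1.
Total: 5.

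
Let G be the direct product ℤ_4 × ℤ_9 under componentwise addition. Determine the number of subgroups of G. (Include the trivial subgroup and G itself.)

|G| = 36, so by Lagrange every subgroup order divides 36. Divisors: 1, 2, 3, 4, 6, 9, 12, 18, 36.
Subgroups by order — order 1: 1; order 2: 1; order 3: 1; order 4: 1; order 6: 1; order 9: 1; order 12: 1; order 18: 1; order 36: 1.
Total: 1 + 1 + 1 + 1 + 1 + 1 + 1 + 1 + 1 = 9.

9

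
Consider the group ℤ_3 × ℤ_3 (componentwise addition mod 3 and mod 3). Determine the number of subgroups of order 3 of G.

|G| = 9 and 3 | 9, so subgroups of order 3 are possible by Lagrange.
The subgroups of order 3 are: {(0,0), (0,1), (0,2)}; {(0,0), (1,0), (2,0)}; {(0,0), (1,1), (2,2)}; {(0,0), (1,2), (2,1)}.
So G has 4 subgroups of order 3.

4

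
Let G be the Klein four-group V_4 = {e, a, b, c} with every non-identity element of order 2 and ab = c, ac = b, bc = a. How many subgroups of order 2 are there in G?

|G| = 4 and 2 | 4, so subgroups of order 2 are possible by Lagrange.
The subgroups of order 2 are: {e, a}; {e, b}; {e, c}.
So G has 3 subgroups of order 2.

3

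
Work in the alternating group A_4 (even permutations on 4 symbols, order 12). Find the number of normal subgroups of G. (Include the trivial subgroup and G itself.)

G has 10 subgroups. Checking conjugation-invariance by order — order 1: 1/1 normal; order 2: 0/3 normal; order 3: 0/4 normal; order 4: 1/1 normal; order 12: 1/1 normal.
Total normal subgroups: 3.

3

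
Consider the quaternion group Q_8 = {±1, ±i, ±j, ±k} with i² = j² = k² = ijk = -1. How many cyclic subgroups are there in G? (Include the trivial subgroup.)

A cyclic subgroup of order d is generated by each of its φ(d) elements of order d, so the cyclic subgroups of order d number (#elements of order d)/φ(d).
Cyclic subgroups by order — order 1: 1; order 2: 1; order 4: 3.
Total: 5.

5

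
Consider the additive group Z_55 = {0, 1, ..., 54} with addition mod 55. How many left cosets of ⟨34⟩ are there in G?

1

|⟨34⟩| = 55 and |G| = 55.
By Lagrange, [G : H] = |G|/|H| = 55/55 = 1.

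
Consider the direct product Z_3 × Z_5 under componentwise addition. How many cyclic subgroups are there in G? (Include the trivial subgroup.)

Group the elements of G by the cyclic subgroup they generate; each cyclic subgroup of order d accounts for φ(d) elements.
Cyclic subgroups by order — order 1: 1; order 3: 1; order 5: 1; order 15: 1.
Total: 4.

4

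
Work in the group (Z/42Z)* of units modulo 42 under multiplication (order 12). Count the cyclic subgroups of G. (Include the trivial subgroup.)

Each element a generates a cyclic subgroup ⟨a⟩; distinct elements may generate the same one (a cyclic group of order d has φ(d) generators).
Cyclic subgroups by order — order 1: 1; order 2: 3; order 3: 1; order 6: 3.
Total: 8.

8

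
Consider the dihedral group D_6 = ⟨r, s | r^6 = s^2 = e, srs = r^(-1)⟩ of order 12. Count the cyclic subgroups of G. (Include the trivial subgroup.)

Group the elements of G by the cyclic subgroup they generate; each cyclic subgroup of order d accounts for φ(d) elements.
Cyclic subgroups by order — order 1: 1; order 2: 7; order 3: 1; order 6: 1.
Total: 10.

10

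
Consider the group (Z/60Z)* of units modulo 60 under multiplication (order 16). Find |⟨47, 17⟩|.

|⟨47⟩| = 4 and |⟨17⟩| = 4, so |H| is a multiple of lcm(4, 4) = 4 and divides |G| = 16.
Closing under the operation: H = {1, 17, 19, 23, 31, 47, 49, 53}, so |H| = 8.

8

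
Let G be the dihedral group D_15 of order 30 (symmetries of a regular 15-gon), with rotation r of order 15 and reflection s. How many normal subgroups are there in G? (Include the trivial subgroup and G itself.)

5

G has 28 subgroups. Checking conjugation-invariance by order — order 1: 1/1 normal; order 2: 0/15 normal; order 3: 1/1 normal; order 5: 1/1 normal; order 6: 0/5 normal; order 10: 0/3 normal; order 15: 1/1 normal; order 30: 1/1 normal.
Total normal subgroups: 5.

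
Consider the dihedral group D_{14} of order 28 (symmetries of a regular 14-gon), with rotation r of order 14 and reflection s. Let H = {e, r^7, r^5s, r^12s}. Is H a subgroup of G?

Yes

|H| = 4 divides |G| = 28, consistent with Lagrange.
H contains the identity, every element's inverse is in H, and H is closed under ·: it is a subgroup.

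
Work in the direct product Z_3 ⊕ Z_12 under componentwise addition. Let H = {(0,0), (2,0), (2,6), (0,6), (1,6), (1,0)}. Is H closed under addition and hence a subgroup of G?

Yes

|H| = 6 divides |G| = 36, consistent with Lagrange.
H contains the identity, every element's inverse is in H, and H is closed under +: it is a subgroup.
In fact H = ⟨(2,6)⟩.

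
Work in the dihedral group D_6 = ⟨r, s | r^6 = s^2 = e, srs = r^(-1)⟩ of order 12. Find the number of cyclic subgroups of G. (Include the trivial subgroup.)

Each element a generates a cyclic subgroup ⟨a⟩; distinct elements may generate the same one (a cyclic group of order d has φ(d) generators).
Cyclic subgroups by order — order 1: 1; order 2: 7; order 3: 1; order 6: 1.
Total: 10.

10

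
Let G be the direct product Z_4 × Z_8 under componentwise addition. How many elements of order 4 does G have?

12

An element (a,b) has order lcm(ord(a), ord(b)); count pairs with lcm equal to 4.
Enumerating gives 12 such elements.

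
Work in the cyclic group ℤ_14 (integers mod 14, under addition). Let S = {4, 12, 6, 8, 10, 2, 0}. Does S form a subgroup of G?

|S| = 7 divides |G| = 14, consistent with Lagrange.
S contains the identity, every element's inverse is in S, and S is closed under +: it is a subgroup.
In fact S = ⟨2⟩.

Yes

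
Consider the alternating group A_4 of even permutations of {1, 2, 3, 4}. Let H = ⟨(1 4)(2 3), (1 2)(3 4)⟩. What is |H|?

4

|⟨(1 4)(2 3)⟩| = 2 and |⟨(1 2)(3 4)⟩| = 2, so |H| is a multiple of lcm(2, 2) = 2 and divides |G| = 12.
Closing under the operation: H = {e, (1 2)(3 4), (1 3)(2 4), (1 4)(2 3)}, so |H| = 4.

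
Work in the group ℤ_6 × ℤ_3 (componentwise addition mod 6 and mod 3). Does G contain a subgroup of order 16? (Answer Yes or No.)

No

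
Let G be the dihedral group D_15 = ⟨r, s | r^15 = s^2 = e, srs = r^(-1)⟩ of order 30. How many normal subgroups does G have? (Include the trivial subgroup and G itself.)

5

G has 28 subgroups. Checking conjugation-invariance by order — order 1: 1/1 normal; order 2: 0/15 normal; order 3: 1/1 normal; order 5: 1/1 normal; order 6: 0/5 normal; order 10: 0/3 normal; order 15: 1/1 normal; order 30: 1/1 normal.
Total normal subgroups: 5.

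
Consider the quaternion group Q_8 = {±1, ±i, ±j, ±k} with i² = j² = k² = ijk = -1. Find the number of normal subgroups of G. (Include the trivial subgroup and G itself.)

6

G has 6 subgroups. Checking conjugation-invariance by order — order 1: 1/1 normal; order 2: 1/1 normal; order 4: 3/3 normal; order 8: 1/1 normal.
Total normal subgroups: 6.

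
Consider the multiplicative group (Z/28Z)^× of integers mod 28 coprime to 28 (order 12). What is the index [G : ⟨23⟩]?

|⟨23⟩| = 6 and |G| = 12.
By Lagrange, [G : H] = |G|/|H| = 12/6 = 2.

2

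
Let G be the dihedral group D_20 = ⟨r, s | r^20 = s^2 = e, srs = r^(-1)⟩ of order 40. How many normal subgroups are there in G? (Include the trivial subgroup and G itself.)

G has 48 subgroups. Checking conjugation-invariance by order — order 1: 1/1 normal; order 2: 1/21 normal; order 4: 1/11 normal; order 5: 1/1 normal; order 8: 0/5 normal; order 10: 1/5 normal; order 20: 3/3 normal; order 40: 1/1 normal.
Total normal subgroups: 9.

9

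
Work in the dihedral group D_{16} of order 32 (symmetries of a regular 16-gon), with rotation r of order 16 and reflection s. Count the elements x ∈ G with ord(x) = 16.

The elements of order 16 are: r, r^3, r^5, r^7, r^9, r^11, r^13, r^15.
That's 8.

8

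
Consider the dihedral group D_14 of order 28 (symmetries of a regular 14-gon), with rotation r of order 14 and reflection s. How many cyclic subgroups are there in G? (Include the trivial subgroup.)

18

A cyclic subgroup of order d is generated by each of its φ(d) elements of order d, so the cyclic subgroups of order d number (#elements of order d)/φ(d).
Cyclic subgroups by order — order 1: 1; order 2: 15; order 7: 1; order 14: 1.
Total: 18.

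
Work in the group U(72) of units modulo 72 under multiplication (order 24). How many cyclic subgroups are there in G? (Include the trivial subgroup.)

16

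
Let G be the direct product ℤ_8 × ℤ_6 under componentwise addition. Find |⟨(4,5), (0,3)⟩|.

12

|⟨(4,5)⟩| = 6 and |⟨(0,3)⟩| = 2, so |H| is a multiple of lcm(6, 2) = 6 and divides |G| = 48.
Closing under the operation: H = {(0,0), (0,1), (0,2), (0,3), (0,4), (0,5), (4,0), (4,1), (4,2), (4,3), (4,4), (4,5)}, so |H| = 12.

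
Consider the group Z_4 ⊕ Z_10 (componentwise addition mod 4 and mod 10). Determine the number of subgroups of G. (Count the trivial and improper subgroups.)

|G| = 40, so by Lagrange every subgroup order divides 40. Divisors: 1, 2, 4, 5, 8, 10, 20, 40.
Subgroups by order — order 1: 1; order 2: 3; order 4: 3; order 5: 1; order 8: 1; order 10: 3; order 20: 3; order 40: 1.
Total: 1 + 3 + 3 + 1 + 1 + 3 + 3 + 1 = 16.

16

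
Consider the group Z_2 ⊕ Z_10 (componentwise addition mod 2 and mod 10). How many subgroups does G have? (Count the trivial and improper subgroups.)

10

|G| = 20, so by Lagrange every subgroup order divides 20. Divisors: 1, 2, 4, 5, 10, 20.
Subgroups by order — order 1: 1; order 2: 3; order 4: 1; order 5: 1; order 10: 3; order 20: 1.
Total: 1 + 3 + 1 + 1 + 3 + 1 = 10.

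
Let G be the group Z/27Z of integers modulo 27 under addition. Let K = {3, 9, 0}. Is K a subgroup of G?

No

9 ∈ K but its inverse 18 ∉ K, so K is not a subgroup.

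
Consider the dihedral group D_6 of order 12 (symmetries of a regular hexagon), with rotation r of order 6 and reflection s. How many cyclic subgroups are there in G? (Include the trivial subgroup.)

10

Group the elements of G by the cyclic subgroup they generate; each cyclic subgroup of order d accounts for φ(d) elements.
Cyclic subgroups by order — order 1: 1; order 2: 7; order 3: 1; order 6: 1.
Total: 10.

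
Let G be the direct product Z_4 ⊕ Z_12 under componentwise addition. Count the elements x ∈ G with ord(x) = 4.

An element (a,b) has order lcm(ord(a), ord(b)); count pairs with lcm equal to 4.
Enumerating gives 12 such elements.

12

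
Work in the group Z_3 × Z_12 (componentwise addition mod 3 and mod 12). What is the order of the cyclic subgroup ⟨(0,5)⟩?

12

The order of (0,5) in Z_3 × Z_12 is lcm(ord(0) in Z_3, ord(5) in Z_12).
ord(0) = 1 and ord(5) = 12, so |⟨(0,5)⟩| = lcm(1, 12) = 12.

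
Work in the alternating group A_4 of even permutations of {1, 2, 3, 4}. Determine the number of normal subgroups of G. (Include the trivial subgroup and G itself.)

3

G has 10 subgroups. Checking conjugation-invariance by order — order 1: 1/1 normal; order 2: 0/3 normal; order 3: 0/4 normal; order 4: 1/1 normal; order 12: 1/1 normal.
Total normal subgroups: 3.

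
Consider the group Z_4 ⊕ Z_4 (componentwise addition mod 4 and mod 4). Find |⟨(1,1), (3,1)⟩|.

8

|⟨(1,1)⟩| = 4 and |⟨(3,1)⟩| = 4, so |H| is a multiple of lcm(4, 4) = 4 and divides |G| = 16.
Closing under the operation: H = {(0,0), (0,2), (1,1), (1,3), (2,0), (2,2), (3,1), (3,3)}, so |H| = 8.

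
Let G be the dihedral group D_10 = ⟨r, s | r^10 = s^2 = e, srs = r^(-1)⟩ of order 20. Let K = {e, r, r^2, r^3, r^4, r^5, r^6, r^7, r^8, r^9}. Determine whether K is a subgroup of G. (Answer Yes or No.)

|K| = 10 divides |G| = 20, consistent with Lagrange.
K contains the identity, every element's inverse is in K, and K is closed under ·: it is a subgroup.
In fact K = ⟨r^9⟩.

Yes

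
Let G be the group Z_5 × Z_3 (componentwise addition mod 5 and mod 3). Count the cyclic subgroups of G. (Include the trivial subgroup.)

4

Each element a generates a cyclic subgroup ⟨a⟩; distinct elements may generate the same one (a cyclic group of order d has φ(d) generators).
Cyclic subgroups by order — order 1: 1; order 3: 1; order 5: 1; order 15: 1.
Total: 4.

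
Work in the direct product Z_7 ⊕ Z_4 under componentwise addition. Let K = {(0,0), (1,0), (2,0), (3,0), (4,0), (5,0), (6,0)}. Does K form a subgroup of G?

|K| = 7 divides |G| = 28, consistent with Lagrange.
K contains the identity, every element's inverse is in K, and K is closed under +: it is a subgroup.
In fact K = ⟨(4,0)⟩.

Yes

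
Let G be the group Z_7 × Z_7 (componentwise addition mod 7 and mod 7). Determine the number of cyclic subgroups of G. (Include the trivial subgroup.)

Group the elements of G by the cyclic subgroup they generate; each cyclic subgroup of order d accounts for φ(d) elements.
Cyclic subgroups by order — order 1: 1; order 7: 8.
Total: 9.

9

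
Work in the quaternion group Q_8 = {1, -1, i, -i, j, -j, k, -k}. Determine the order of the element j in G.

Computing powers of j: the smallest k with (j)^k = e is k = 4.

4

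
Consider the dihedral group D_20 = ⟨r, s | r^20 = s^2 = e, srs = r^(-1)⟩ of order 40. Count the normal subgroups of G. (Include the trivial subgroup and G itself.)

9

G has 48 subgroups. Checking conjugation-invariance by order — order 1: 1/1 normal; order 2: 1/21 normal; order 4: 1/11 normal; order 5: 1/1 normal; order 8: 0/5 normal; order 10: 1/5 normal; order 20: 3/3 normal; order 40: 1/1 normal.
Total normal subgroups: 9.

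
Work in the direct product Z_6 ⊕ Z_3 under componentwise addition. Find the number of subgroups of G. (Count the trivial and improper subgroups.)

12

|G| = 18, so by Lagrange every subgroup order divides 18. Divisors: 1, 2, 3, 6, 9, 18.
Subgroups by order — order 1: 1; order 2: 1; order 3: 4; order 6: 4; order 9: 1; order 18: 1.
Total: 1 + 1 + 4 + 4 + 1 + 1 = 12.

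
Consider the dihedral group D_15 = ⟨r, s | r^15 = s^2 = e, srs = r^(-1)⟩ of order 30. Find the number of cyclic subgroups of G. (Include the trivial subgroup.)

19

Each element a generates a cyclic subgroup ⟨a⟩; distinct elements may generate the same one (a cyclic group of order d has φ(d) generators).
Cyclic subgroups by order — order 1: 1; order 2: 15; order 3: 1; order 5: 1; order 15: 1.
Total: 19.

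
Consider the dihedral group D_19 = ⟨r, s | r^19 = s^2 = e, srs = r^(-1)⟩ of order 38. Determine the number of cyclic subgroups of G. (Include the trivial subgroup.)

21

Each element a generates a cyclic subgroup ⟨a⟩; distinct elements may generate the same one (a cyclic group of order d has φ(d) generators).
Cyclic subgroups by order — order 1: 1; order 2: 19; order 19: 1.
Total: 21.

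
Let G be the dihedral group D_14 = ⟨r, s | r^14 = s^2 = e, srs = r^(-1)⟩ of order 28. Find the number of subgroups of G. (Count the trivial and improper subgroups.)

28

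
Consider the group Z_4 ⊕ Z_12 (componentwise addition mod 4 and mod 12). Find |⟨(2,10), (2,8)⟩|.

12

|⟨(2,10)⟩| = 6 and |⟨(2,8)⟩| = 6, so |H| is a multiple of lcm(6, 6) = 6 and divides |G| = 48.
Closing under the operation: H = {(0,0), (0,2), (0,4), (0,6), (0,8), (0,10), (2,0), (2,2), (2,4), (2,6), (2,8), (2,10)}, so |H| = 12.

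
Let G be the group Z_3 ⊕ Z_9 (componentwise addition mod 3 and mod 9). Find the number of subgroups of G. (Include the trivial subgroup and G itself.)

10

|G| = 27, so by Lagrange every subgroup order divides 27. Divisors: 1, 3, 9, 27.
Subgroups by order — order 1: 1; order 3: 4; order 9: 4; order 27: 1.
Total: 1 + 4 + 4 + 1 = 10.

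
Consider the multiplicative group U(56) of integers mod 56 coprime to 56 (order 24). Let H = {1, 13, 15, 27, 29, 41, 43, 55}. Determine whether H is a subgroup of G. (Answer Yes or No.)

|H| = 8 divides |G| = 24, consistent with Lagrange.
H contains the identity, every element's inverse is in H, and H is closed under ·: it is a subgroup.

Yes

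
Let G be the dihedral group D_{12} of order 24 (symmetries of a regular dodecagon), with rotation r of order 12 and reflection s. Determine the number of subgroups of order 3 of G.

1

|G| = 24 and 3 | 24, so subgroups of order 3 are possible by Lagrange.
The subgroups of order 3 are: {e, r^4, r^8}.
So G has 1 subgroup of order 3.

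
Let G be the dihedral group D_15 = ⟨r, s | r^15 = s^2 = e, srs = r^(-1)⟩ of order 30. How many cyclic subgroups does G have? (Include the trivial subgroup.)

19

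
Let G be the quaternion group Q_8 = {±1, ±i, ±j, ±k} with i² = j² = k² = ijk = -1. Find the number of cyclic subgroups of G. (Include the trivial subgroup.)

5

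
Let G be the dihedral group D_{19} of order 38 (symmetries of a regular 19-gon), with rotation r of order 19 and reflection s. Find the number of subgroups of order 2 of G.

|G| = 38 and 2 | 38, so subgroups of order 2 are possible by Lagrange.
The subgroups of order 2 are: {e, r^10s}; {e, r^11s}; {e, r^12s}; {e, r^13s}; … (19 in all).
So G has 19 subgroups of order 2.

19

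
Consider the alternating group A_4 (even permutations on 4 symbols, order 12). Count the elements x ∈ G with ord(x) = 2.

3

The elements of order 2 are: (1 2)(3 4), (1 3)(2 4), (1 4)(2 3).
That's 3.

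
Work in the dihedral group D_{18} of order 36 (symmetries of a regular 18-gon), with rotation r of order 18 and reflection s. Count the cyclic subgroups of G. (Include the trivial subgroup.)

24

Group the elements of G by the cyclic subgroup they generate; each cyclic subgroup of order d accounts for φ(d) elements.
Cyclic subgroups by order — order 1: 1; order 2: 19; order 3: 1; order 6: 1; order 9: 1; order 18: 1.
Total: 24.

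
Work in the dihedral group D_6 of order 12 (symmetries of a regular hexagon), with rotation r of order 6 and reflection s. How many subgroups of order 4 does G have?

|G| = 12 and 4 | 12, so subgroups of order 4 are possible by Lagrange.
The subgroups of order 4 are: {e, r^3, r^2s, r^5s}; {e, r^3, s, r^3s}; {e, r^3, rs, r^4s}.
So G has 3 subgroups of order 4.

3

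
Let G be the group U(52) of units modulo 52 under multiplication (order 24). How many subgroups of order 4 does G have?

|G| = 24 and 4 | 24, so subgroups of order 4 are possible by Lagrange.
The subgroups of order 4 are: {1, 5, 21, 25}; {1, 25, 27, 51}; {1, 25, 31, 47}.
So G has 3 subgroups of order 4.

3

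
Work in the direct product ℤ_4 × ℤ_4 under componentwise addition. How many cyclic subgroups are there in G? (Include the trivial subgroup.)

A cyclic subgroup of order d is generated by each of its φ(d) elements of order d, so the cyclic subgroups of order d number (#elements of order d)/φ(d).
Cyclic subgroups by order — order 1: 1; order 2: 3; order 4: 6.
Total: 10.

10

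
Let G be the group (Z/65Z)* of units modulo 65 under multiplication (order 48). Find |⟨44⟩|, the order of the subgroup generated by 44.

Compute successive powers of 44 mod 65: 44, 51, 34, 1; 44^4 ≡ 1 (mod 65).
So |⟨44⟩| = 4.

4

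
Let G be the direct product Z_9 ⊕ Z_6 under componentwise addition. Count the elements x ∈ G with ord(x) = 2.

1

An element (a,b) has order lcm(ord(a), ord(b)); count pairs with lcm equal to 2.
Enumerating gives 1 such elements.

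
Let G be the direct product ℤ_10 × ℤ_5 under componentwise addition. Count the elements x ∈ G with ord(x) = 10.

An element (a,b) has order lcm(ord(a), ord(b)); count pairs with lcm equal to 10.
Enumerating gives 24 such elements.

24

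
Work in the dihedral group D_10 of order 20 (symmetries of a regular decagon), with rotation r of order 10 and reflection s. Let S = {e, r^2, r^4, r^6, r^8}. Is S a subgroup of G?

|S| = 5 divides |G| = 20, consistent with Lagrange.
S contains the identity, every element's inverse is in S, and S is closed under ·: it is a subgroup.
In fact S = ⟨r^4⟩.

Yes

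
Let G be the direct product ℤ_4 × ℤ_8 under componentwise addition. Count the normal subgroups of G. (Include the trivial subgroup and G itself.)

22

G is abelian, so every subgroup is normal.
G has 22 subgroups in total, hence 22 normal subgroups.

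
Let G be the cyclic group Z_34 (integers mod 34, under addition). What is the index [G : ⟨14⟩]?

|⟨14⟩| = 17 and |G| = 34.
By Lagrange, [G : H] = |G|/|H| = 34/17 = 2.

2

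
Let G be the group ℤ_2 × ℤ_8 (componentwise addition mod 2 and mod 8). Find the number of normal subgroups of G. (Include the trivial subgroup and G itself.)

G is abelian, so every subgroup is normal.
G has 11 subgroups in total, hence 11 normal subgroups.

11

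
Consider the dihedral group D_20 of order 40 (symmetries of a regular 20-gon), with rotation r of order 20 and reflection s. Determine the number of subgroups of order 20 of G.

|G| = 40 and 20 | 40, so subgroups of order 20 are possible by Lagrange.
The subgroups of order 20 are: {e, r, r^2, r^3, r^4, r^5, r^6, r^7, r^8, r^9, r^10, r^11, r^12, r^13, r^14, r^15, r^16, r^17, r^18, r^19}; {e, r^2, r^4, r^6, r^8, r^10, r^12, r^14, r^16, r^18, s, r^2s, r^4s, r^6s, r^8s, r^10s, r^12s, r^14s, r^16s, r^18s}; {e, r^2, r^4, r^6, r^8, r^10, r^12, r^14, r^16, r^18, rs, r^3s, r^5s, r^7s, r^9s, r^11s, r^13s, r^15s, r^17s, r^19s}.
So G has 3 subgroups of order 20.

3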